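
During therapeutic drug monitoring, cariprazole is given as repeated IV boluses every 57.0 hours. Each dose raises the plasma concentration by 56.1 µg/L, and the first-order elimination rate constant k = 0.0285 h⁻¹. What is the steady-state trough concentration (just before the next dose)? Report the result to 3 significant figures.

13.8 µg/L

Fraction remaining after one interval: e^(−kτ) = e^(−0.02850 × 57.0) = 0.1970
R = 1 / (1 − 0.1970) = 1.245
Css,max = 56.1 × 1.245 = 69.86 µg/L
Css,min = Css,max × e^(−kτ) = 69.86 × 0.1970 ≈ 13.8 µg/L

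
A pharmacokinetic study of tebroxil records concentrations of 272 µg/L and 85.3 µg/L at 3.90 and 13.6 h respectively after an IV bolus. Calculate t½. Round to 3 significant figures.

k = ln(C₁/C₂) / (t₂ − t₁) = ln(272/85.3) / (13.6 − 3.90)
  = 1.160 / 9.700 = 0.1195 h⁻¹
t½ = ln 2 / k = ln 2 / 0.1195 ≈ 5.80 hours

5.80 hours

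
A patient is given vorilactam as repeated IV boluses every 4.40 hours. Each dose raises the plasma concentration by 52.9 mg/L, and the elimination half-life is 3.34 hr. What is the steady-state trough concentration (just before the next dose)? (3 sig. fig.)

k = ln 2 / 3.34 = 0.2075 hr⁻¹
Fraction remaining after one interval: e^(−kτ) = e^(−0.2075 × 4.40) = 0.4013
R = 1 / (1 − 0.4013) = 1.670
Css,max = 52.9 × 1.670 = 88.35 mg/L
Css,min = Css,max × e^(−kτ) = 88.35 × 0.4013 ≈ 35.5 mg/L

35.5 mg/L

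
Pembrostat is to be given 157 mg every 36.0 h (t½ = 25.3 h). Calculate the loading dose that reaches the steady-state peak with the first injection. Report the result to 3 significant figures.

250 mg

k = ln 2 / 25.3 = 0.02740 h⁻¹
Accumulation ratio R = 1 / (1 − e^(−kτ)) = 1 / (1 − e^(−0.02740×36.0)) = 1 / (1 − 0.3730) = 1.595
Loading dose = maintenance dose × R = 157 × 1.595 ≈ 250 mg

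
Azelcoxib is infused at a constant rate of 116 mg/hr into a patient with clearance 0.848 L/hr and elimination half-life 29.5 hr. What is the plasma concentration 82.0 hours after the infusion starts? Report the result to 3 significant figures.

117 mg/L

Css = rate / CL = 116 / 0.848 = 136.8 mg/L
k = ln 2 / 29.5 = 0.02350 hr⁻¹
C(t) = Css (1 − e^(−kt)) = 136.8 × (1 − e^(−1.927)) = 136.8 × 0.8544 ≈ 117 mg/L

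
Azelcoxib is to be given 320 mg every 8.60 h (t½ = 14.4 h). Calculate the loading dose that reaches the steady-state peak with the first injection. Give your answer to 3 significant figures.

944 mg

k = ln 2 / 14.4 = 0.04814 h⁻¹
Accumulation ratio R = 1 / (1 − e^(−kτ)) = 1 / (1 − e^(−0.04814×8.60)) = 1 / (1 − 0.6610) = 2.950
Loading dose = maintenance dose × R = 320 × 2.950 ≈ 944 mg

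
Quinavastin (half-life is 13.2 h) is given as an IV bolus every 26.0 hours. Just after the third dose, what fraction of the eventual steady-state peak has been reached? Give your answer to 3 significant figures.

0.983

k = ln 2 / 13.2 = 0.05251 h⁻¹
f_n = 1 − e^(−nkτ) = 1 − e^(−3 × 0.05251 × 26.0) = 1 − e^(−4.096) = 1 − 0.01664 ≈ 0.983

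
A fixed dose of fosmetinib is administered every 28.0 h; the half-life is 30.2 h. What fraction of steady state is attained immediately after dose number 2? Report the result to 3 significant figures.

0.723

k = ln 2 / 30.2 = 0.02295 h⁻¹
f_n = 1 − e^(−nkτ) = 1 − e^(−2 × 0.02295 × 28.0) = 1 − e^(−1.285) = 1 − 0.2766 ≈ 0.723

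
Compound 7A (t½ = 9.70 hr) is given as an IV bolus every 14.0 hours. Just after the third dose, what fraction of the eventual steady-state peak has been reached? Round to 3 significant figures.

k = ln 2 / 9.70 = 0.07146 hr⁻¹
f_n = 1 − e^(−nkτ) = 1 − e^(−3 × 0.07146 × 14.0) = 1 − e^(−3.001) = 1 − 0.04972 ≈ 0.950

0.950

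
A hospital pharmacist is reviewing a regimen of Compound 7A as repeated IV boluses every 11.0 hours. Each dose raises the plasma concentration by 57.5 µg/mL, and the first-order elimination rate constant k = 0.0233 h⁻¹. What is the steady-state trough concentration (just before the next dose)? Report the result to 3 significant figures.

Fraction remaining after one interval: e^(−kτ) = e^(−0.02330 × 11.0) = 0.7739
R = 1 / (1 − 0.7739) = 4.423
Css,max = 57.5 × 4.423 = 254.3 µg/mL
Css,min = Css,max × e^(−kτ) = 254.3 × 0.7739 ≈ 197 µg/mL

197 µg/mL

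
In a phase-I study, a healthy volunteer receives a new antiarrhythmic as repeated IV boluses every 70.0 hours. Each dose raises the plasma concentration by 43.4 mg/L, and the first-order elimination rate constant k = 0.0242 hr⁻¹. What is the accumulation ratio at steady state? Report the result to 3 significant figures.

1.23

Fraction remaining after one interval: e^(−kτ) = e^(−0.02420 × 70.0) = 0.1838
R = 1 / (1 − 0.1838) = 1 / 0.8162 ≈ 1.23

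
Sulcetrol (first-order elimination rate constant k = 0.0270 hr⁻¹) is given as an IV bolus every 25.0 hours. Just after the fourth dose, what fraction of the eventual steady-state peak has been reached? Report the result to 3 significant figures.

f_n = 1 − e^(−nkτ) = 1 − e^(−4 × 0.02700 × 25.0) = 1 − e^(−2.700) = 1 − 0.06721 ≈ 0.933

0.933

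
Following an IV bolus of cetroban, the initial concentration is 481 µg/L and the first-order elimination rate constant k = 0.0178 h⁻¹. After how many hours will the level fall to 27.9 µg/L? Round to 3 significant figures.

C(t) = C₀ e^(−kt)  ⇒  t = ln(C₀/C) / k
t = ln(481/27.9) / 0.01780 = 2.847 / 0.01780 ≈ 160 hours

160 hours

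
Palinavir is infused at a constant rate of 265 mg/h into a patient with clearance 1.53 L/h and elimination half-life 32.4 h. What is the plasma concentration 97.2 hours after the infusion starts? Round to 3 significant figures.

Css = rate / CL = 265 / 1.53 = 173.2 mg/L
k = ln 2 / 32.4 = 0.02139 h⁻¹
C(t) = Css (1 − e^(−kt)) = 173.2 × (1 − e^(−2.079)) = 173.2 × 0.8750 ≈ 152 mg/L

152 mg/L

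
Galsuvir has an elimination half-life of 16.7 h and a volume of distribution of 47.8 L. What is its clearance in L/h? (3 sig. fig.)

k = ln 2 / t½ = ln 2 / 16.7 = 0.04151 h⁻¹
CL = k · V = 0.04151 × 47.8 ≈ 1.98 L/h

1.98 L/h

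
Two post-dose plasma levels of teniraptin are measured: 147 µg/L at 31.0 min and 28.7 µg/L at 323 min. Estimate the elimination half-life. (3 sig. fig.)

124 minutes

k = ln(C₁/C₂) / (t₂ − t₁) = ln(147/28.7) / (323 − 31.0)
  = 1.634 / 292.0 = 0.005594 min⁻¹
t½ = ln 2 / k = ln 2 / 0.005594 ≈ 124 minutes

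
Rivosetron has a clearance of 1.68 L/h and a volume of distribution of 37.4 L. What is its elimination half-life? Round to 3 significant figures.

15.4 hours

k = CL / V = 1.68 / 37.4 = 0.04492 h⁻¹
t½ = ln 2 / k = ln 2 / 0.04492 ≈ 15.4 hours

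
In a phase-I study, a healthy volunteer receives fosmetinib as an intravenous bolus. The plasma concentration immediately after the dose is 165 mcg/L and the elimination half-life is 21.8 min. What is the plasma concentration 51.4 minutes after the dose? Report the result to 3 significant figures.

32.2 mcg/L

k = ln 2 / 21.8 = 0.03180 min⁻¹
51.4 min is 2.358 half-lives, so C = 165 × (1/2)^2.358 = 165 × 0.1951 ≈ 32.2 mcg/L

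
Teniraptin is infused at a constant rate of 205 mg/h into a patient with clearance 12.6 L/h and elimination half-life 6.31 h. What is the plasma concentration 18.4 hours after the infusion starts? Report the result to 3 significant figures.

14.1 µg/mL

Css = rate / CL = 205 / 12.6 = 16.27 µg/mL
k = ln 2 / 6.31 = 0.1098 h⁻¹
C(t) = Css (1 − e^(−kt)) = 16.27 × (1 − e^(−2.021)) = 16.27 × 0.8675 ≈ 14.1 µg/mL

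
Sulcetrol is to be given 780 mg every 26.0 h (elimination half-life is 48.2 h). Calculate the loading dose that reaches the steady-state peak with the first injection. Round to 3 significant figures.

k = ln 2 / 48.2 = 0.01438 h⁻¹
Accumulation ratio R = 1 / (1 − e^(−kτ)) = 1 / (1 − e^(−0.01438×26.0)) = 1 / (1 − 0.6880) = 3.206
Loading dose = maintenance dose × R = 780 × 3.206 ≈ 2500 mg

2500 mg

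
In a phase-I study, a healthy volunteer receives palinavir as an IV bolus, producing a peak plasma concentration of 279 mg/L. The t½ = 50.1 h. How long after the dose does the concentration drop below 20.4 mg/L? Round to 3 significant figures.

189 hours

k = ln 2 / 50.1 = 0.01384 h⁻¹
C(t) = C₀ e^(−kt)  ⇒  t = ln(C₀/C) / k
t = ln(279/20.4) / 0.01384 = 2.616 / 0.01384 ≈ 189 hours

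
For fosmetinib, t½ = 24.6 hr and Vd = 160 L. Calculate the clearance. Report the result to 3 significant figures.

k = ln 2 / t½ = ln 2 / 24.6 = 0.02818 hr⁻¹
CL = k · V = 0.02818 × 160 ≈ 4.51 L/hr

4.51 L/hr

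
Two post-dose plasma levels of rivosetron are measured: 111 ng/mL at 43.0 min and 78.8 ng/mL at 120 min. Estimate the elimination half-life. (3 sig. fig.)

156 minutes

k = ln(C₁/C₂) / (t₂ − t₁) = ln(111/78.8) / (120 − 43.0)
  = 0.3426 / 77.00 = 0.004450 min⁻¹
t½ = ln 2 / k = ln 2 / 0.004450 ≈ 156 minutes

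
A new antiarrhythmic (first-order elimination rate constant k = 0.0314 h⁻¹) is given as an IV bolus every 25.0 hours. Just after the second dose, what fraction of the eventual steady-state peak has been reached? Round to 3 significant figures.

0.792

f_n = 1 − e^(−nkτ) = 1 − e^(−2 × 0.03140 × 25.0) = 1 − e^(−1.570) = 1 − 0.2080 ≈ 0.792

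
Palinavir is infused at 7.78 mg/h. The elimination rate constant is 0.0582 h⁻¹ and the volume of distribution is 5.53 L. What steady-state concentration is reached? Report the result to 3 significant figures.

CL = k · V = 0.0582 × 5.53 = 0.3218 L/h
Css = rate / CL = 7.78 / 0.3218 ≈ 24.2 µg/mL

24.2 µg/mL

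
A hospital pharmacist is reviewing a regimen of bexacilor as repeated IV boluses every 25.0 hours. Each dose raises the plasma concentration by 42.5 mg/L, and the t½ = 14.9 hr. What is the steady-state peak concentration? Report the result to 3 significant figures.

k = ln 2 / 14.9 = 0.04652 hr⁻¹
Fraction remaining after one interval: e^(−kτ) = e^(−0.04652 × 25.0) = 0.3125
R = 1 / (1 − 0.3125) = 1.455
Css,max = 42.5 × 1.455 ≈ 61.8 mg/L

61.8 mg/L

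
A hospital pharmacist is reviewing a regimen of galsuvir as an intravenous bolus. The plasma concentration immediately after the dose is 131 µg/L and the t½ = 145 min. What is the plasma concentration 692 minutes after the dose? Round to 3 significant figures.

k = ln 2 / 145 = 0.004780 min⁻¹
692 min is 4.772 half-lives, so C = 131 × (1/2)^4.772 = 131 × 0.03659 ≈ 4.79 µg/L

4.79 µg/L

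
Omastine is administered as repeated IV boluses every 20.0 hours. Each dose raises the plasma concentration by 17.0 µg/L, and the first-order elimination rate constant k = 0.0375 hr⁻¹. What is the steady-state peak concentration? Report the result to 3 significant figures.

Fraction remaining after one interval: e^(−kτ) = e^(−0.03750 × 20.0) = 0.4724
R = 1 / (1 − 0.4724) = 1.895
Css,max = 17.0 × 1.895 ≈ 32.2 µg/L

32.2 µg/L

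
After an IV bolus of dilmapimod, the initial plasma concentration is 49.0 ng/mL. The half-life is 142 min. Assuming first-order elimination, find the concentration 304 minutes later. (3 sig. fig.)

k = ln 2 / 142 = 0.004881 min⁻¹
C(t) = C₀ e^(−kt) = 49.0 × e^(−0.004881 × 304) = 49.0 × e^(−1.484) = 49.0 × 0.2267 ≈ 11.1 ng/mL

11.1 ng/mL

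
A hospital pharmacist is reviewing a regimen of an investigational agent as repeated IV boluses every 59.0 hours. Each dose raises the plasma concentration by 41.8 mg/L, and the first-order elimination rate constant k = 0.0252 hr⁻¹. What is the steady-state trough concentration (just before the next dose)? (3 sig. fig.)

Fraction remaining after one interval: e^(−kτ) = e^(−0.02520 × 59.0) = 0.2261
R = 1 / (1 − 0.2261) = 1.292
Css,max = 41.8 × 1.292 = 54.01 mg/L
Css,min = Css,max × e^(−kτ) = 54.01 × 0.2261 ≈ 12.2 mg/L

12.2 mg/L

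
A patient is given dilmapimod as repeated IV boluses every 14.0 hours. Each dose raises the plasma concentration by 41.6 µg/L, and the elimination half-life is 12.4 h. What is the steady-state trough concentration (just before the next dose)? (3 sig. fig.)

k = ln 2 / 12.4 = 0.05590 h⁻¹
Fraction remaining after one interval: e^(−kτ) = e^(−0.05590 × 14.0) = 0.4572
R = 1 / (1 − 0.4572) = 1.842
Css,max = 41.6 × 1.842 = 76.64 µg/L
Css,min = Css,max × e^(−kτ) = 76.64 × 0.4572 ≈ 35.0 µg/L

35.0 µg/L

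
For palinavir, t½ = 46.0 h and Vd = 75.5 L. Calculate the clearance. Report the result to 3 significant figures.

k = ln 2 / t½ = ln 2 / 46.0 = 0.01507 h⁻¹
CL = k · V = 0.01507 × 75.5 ≈ 1.14 L/h

1.14 L/h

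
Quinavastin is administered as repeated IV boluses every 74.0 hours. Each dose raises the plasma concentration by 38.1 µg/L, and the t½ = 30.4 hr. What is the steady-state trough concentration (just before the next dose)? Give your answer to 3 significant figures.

k = ln 2 / 30.4 = 0.02280 hr⁻¹
Fraction remaining after one interval: e^(−kτ) = e^(−0.02280 × 74.0) = 0.1850
R = 1 / (1 − 0.1850) = 1.227
Css,max = 38.1 × 1.227 = 46.75 µg/L
Css,min = Css,max × e^(−kτ) = 46.75 × 0.1850 ≈ 8.65 µg/L

8.65 µg/L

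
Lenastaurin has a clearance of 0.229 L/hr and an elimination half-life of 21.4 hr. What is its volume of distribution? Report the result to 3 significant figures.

k = ln 2 / t½ = ln 2 / 21.4 = 0.03239 hr⁻¹
V = CL / k = 0.229 / 0.03239 ≈ 7.07 L

7.07 L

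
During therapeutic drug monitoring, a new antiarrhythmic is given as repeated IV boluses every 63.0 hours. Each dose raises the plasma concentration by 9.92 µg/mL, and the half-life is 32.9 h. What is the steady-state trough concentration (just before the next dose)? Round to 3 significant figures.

k = ln 2 / 32.9 = 0.02107 h⁻¹
Fraction remaining after one interval: e^(−kτ) = e^(−0.02107 × 63.0) = 0.2652
R = 1 / (1 − 0.2652) = 1.361
Css,max = 9.92 × 1.361 = 13.50 µg/mL
Css,min = Css,max × e^(−kτ) = 13.50 × 0.2652 ≈ 3.58 µg/mL

3.58 µg/mL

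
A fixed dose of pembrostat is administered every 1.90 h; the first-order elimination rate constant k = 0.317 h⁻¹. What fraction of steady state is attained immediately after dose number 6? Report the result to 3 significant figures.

0.973

f_n = 1 − e^(−nkτ) = 1 − e^(−6 × 0.3170 × 1.90) = 1 − e^(−3.614) = 1 − 0.02695 ≈ 0.973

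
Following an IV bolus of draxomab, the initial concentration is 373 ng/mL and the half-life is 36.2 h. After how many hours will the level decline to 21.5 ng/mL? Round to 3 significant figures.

k = ln 2 / 36.2 = 0.01915 h⁻¹
C(t) = C₀ e^(−kt)  ⇒  t = ln(C₀/C) / k
t = ln(373/21.5) / 0.01915 = 2.854 / 0.01915 ≈ 149 hours

149 hours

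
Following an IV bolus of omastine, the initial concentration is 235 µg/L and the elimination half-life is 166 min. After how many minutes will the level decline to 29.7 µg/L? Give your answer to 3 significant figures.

495 minutes

k = ln 2 / 166 = 0.004176 min⁻¹
C(t) = C₀ e^(−kt)  ⇒  t = ln(C₀/C) / k
t = ln(235/29.7) / 0.004176 = 2.068 / 0.004176 ≈ 495 minutes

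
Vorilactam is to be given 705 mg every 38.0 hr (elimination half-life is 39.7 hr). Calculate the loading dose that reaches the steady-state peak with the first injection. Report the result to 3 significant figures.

1450 mg

k = ln 2 / 39.7 = 0.01746 hr⁻¹
Accumulation ratio R = 1 / (1 − e^(−kτ)) = 1 / (1 − e^(−0.01746×38.0)) = 1 / (1 − 0.5151) = 2.062
Loading dose = maintenance dose × R = 705 × 2.062 ≈ 1450 mg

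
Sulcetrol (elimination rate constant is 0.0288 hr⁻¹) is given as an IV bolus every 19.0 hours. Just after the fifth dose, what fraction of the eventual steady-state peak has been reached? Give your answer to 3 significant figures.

0.935

f_n = 1 − e^(−nkτ) = 1 − e^(−5 × 0.02880 × 19.0) = 1 − e^(−2.736) = 1 − 0.06483 ≈ 0.935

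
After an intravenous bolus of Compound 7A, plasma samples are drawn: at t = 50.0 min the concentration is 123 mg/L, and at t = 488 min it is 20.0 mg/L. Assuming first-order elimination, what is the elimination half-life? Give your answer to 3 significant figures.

k = ln(C₁/C₂) / (t₂ − t₁) = ln(123/20.0) / (488 − 50.0)
  = 1.816 / 438.0 = 0.004147 min⁻¹
t½ = ln 2 / k = ln 2 / 0.004147 ≈ 167 minutes

167 minutes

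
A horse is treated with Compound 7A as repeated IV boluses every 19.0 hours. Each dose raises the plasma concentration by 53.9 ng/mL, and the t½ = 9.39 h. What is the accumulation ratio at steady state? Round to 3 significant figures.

k = ln 2 / 9.39 = 0.07382 h⁻¹
Fraction remaining after one interval: e^(−kτ) = e^(−0.07382 × 19.0) = 0.2460
R = 1 / (1 − 0.2460) = 1 / 0.7540 ≈ 1.33

1.33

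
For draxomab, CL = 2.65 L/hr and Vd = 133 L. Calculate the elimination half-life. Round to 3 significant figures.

34.8 hours

k = CL / V = 2.65 / 133 = 0.01992 hr⁻¹
t½ = ln 2 / k = ln 2 / 0.01992 ≈ 34.8 hours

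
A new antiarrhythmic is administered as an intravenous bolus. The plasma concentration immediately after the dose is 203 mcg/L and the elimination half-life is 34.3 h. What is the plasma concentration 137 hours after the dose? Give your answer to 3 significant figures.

k = ln 2 / 34.3 = 0.02021 h⁻¹
C(t) = C₀ e^(−kt) = 203 × e^(−0.02021 × 137) = 203 × e^(−2.769) = 203 × 0.06275 ≈ 12.7 mcg/L

12.7 mcg/L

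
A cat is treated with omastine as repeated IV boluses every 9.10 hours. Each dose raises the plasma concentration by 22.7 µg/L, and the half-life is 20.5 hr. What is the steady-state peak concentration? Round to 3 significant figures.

k = ln 2 / 20.5 = 0.03381 hr⁻¹
Fraction remaining after one interval: e^(−kτ) = e^(−0.03381 × 9.10) = 0.7351
R = 1 / (1 − 0.7351) = 3.776
Css,max = 22.7 × 3.776 ≈ 85.7 µg/L

85.7 µg/L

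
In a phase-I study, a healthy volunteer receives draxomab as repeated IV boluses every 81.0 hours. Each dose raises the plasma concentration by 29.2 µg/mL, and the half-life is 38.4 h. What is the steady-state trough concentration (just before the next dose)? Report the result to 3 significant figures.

k = ln 2 / 38.4 = 0.01805 h⁻¹
Fraction remaining after one interval: e^(−kτ) = e^(−0.01805 × 81.0) = 0.2317
R = 1 / (1 − 0.2317) = 1.302
Css,max = 29.2 × 1.302 = 38.01 µg/mL
Css,min = Css,max × e^(−kτ) = 38.01 × 0.2317 ≈ 8.81 µg/mL

8.81 µg/mL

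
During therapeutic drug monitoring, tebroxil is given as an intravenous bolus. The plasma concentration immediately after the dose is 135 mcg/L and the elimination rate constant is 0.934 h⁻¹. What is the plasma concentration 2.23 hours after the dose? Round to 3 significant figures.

16.8 mcg/L

C(t) = C₀ e^(−kt) = 135 × e^(−0.9340 × 2.23) = 135 × e^(−2.083) = 135 × 0.1246 ≈ 16.8 mcg/L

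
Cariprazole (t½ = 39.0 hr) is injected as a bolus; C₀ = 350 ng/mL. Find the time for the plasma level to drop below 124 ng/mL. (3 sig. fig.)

58.4 hours

k = ln 2 / 39.0 = 0.01777 hr⁻¹
C(t) = C₀ e^(−kt)  ⇒  t = ln(C₀/C) / k
t = ln(350/124) / 0.01777 = 1.038 / 0.01777 ≈ 58.4 hours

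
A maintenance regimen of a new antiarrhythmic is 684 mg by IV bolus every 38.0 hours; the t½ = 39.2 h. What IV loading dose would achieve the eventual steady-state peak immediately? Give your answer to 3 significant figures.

1400 mg

k = ln 2 / 39.2 = 0.01768 h⁻¹
Accumulation ratio R = 1 / (1 − e^(−kτ)) = 1 / (1 − e^(−0.01768×38.0)) = 1 / (1 − 0.5107) = 2.044
Loading dose = maintenance dose × R = 684 × 2.044 ≈ 1400 mg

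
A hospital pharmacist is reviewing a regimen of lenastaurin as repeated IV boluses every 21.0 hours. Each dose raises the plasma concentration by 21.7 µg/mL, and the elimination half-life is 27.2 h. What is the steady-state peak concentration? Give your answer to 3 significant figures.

52.4 µg/mL

k = ln 2 / 27.2 = 0.02548 h⁻¹
Fraction remaining after one interval: e^(−kτ) = e^(−0.02548 × 21.0) = 0.5856
R = 1 / (1 − 0.5856) = 2.413
Css,max = 21.7 × 2.413 ≈ 52.4 µg/mL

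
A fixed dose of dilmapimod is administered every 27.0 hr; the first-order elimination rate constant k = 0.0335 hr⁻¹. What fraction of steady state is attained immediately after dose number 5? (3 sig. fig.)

f_n = 1 − e^(−nkτ) = 1 − e^(−5 × 0.03350 × 27.0) = 1 − e^(−4.522) = 1 − 0.01086 ≈ 0.989

0.989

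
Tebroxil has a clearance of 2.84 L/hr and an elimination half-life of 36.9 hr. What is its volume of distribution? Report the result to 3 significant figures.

151 L

k = ln 2 / t½ = ln 2 / 36.9 = 0.01878 hr⁻¹
V = CL / k = 2.84 / 0.01878 ≈ 151 L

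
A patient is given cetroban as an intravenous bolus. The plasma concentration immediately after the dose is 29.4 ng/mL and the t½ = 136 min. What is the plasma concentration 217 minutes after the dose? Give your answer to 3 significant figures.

k = ln 2 / 136 = 0.005097 min⁻¹
217 min is 1.596 half-lives, so C = 29.4 × (1/2)^1.596 = 29.4 × 0.3309 ≈ 9.73 ng/mL

9.73 ng/mL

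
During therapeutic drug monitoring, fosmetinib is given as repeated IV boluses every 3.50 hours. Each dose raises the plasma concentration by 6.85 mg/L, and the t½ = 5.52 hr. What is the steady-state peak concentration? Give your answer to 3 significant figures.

k = ln 2 / 5.52 = 0.1256 hr⁻¹
Fraction remaining after one interval: e^(−kτ) = e^(−0.1256 × 3.50) = 0.6444
R = 1 / (1 − 0.6444) = 2.812
Css,max = 6.85 × 2.812 ≈ 19.3 mg/L

19.3 mg/L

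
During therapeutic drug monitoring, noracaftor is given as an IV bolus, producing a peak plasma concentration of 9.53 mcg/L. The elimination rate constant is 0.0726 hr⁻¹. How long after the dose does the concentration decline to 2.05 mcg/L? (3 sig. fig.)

21.2 hours

C(t) = C₀ e^(−kt)  ⇒  t = ln(C₀/C) / k
t = ln(9.53/2.05) / 0.07260 = 1.537 / 0.07260 ≈ 21.2 hours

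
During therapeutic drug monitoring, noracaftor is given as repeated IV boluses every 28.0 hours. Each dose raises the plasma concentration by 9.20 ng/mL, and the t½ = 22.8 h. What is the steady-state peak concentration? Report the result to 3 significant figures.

16.1 ng/mL

k = ln 2 / 22.8 = 0.03040 h⁻¹
Fraction remaining after one interval: e^(−kτ) = e^(−0.03040 × 28.0) = 0.4269
R = 1 / (1 − 0.4269) = 1.745
Css,max = 9.20 × 1.745 ≈ 16.1 ng/mL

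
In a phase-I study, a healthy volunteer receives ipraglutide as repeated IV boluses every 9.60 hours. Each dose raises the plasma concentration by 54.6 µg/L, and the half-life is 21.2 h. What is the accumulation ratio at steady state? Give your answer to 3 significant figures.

k = ln 2 / 21.2 = 0.03270 h⁻¹
Fraction remaining after one interval: e^(−kτ) = e^(−0.03270 × 9.60) = 0.7306
R = 1 / (1 − 0.7306) = 1 / 0.2694 ≈ 3.71

3.71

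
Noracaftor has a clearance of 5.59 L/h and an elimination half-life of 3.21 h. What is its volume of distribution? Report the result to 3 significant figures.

25.9 L

k = ln 2 / t½ = ln 2 / 3.21 = 0.2159 h⁻¹
V = CL / k = 5.59 / 0.2159 ≈ 25.9 L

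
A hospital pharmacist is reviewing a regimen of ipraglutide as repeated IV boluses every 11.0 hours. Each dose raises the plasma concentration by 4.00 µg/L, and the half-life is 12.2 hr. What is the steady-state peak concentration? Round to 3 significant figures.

k = ln 2 / 12.2 = 0.05682 hr⁻¹
Fraction remaining after one interval: e^(−kτ) = e^(−0.05682 × 11.0) = 0.5353
R = 1 / (1 − 0.5353) = 2.152
Css,max = 4.00 × 2.152 ≈ 8.61 µg/L

8.61 µg/L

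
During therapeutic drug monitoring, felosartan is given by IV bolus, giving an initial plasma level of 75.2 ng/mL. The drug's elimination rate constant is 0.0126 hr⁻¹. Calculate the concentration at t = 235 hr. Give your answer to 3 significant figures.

C(t) = C₀ e^(−kt) = 75.2 × e^(−0.01260 × 235) = 75.2 × e^(−2.961) = 75.2 × 0.05177 ≈ 3.89 ng/mL

3.89 ng/mL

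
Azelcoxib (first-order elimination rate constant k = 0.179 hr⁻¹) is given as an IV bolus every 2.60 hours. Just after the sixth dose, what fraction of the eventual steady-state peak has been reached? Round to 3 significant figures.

f_n = 1 − e^(−nkτ) = 1 − e^(−6 × 0.1790 × 2.60) = 1 − e^(−2.792) = 1 − 0.06127 ≈ 0.939

0.939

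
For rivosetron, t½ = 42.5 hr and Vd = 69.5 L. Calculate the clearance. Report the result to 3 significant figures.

1.13 L/hr

k = ln 2 / t½ = ln 2 / 42.5 = 0.01631 hr⁻¹
CL = k · V = 0.01631 × 69.5 ≈ 1.13 L/hr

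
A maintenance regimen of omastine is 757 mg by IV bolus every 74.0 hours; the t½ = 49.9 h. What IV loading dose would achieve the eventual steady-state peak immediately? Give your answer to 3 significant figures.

1180 mg

k = ln 2 / 49.9 = 0.01389 h⁻¹
Accumulation ratio R = 1 / (1 − e^(−kτ)) = 1 / (1 − e^(−0.01389×74.0)) = 1 / (1 − 0.3578) = 1.557
Loading dose = maintenance dose × R = 757 × 1.557 ≈ 1180 mg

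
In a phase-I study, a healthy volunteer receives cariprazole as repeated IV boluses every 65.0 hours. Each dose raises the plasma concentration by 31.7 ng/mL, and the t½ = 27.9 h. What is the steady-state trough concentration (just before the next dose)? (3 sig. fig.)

k = ln 2 / 27.9 = 0.02484 h⁻¹
Fraction remaining after one interval: e^(−kτ) = e^(−0.02484 × 65.0) = 0.1989
R = 1 / (1 − 0.1989) = 1.248
Css,max = 31.7 × 1.248 = 39.57 ng/mL
Css,min = Css,max × e^(−kτ) = 39.57 × 0.1989 ≈ 7.87 ng/mL

7.87 ng/mL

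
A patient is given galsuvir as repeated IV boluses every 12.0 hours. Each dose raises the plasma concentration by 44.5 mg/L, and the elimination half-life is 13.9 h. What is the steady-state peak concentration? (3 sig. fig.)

98.8 mg/L

k = ln 2 / 13.9 = 0.04987 h⁻¹
Fraction remaining after one interval: e^(−kτ) = e^(−0.04987 × 12.0) = 0.5497
R = 1 / (1 − 0.5497) = 2.221
Css,max = 44.5 × 2.221 ≈ 98.8 mg/L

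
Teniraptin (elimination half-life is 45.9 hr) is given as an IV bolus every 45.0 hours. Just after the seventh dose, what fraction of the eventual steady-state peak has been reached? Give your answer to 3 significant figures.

k = ln 2 / 45.9 = 0.01510 hr⁻¹
f_n = 1 − e^(−nkτ) = 1 − e^(−7 × 0.01510 × 45.0) = 1 − e^(−4.757) = 1 − 0.008592 ≈ 0.991

0.991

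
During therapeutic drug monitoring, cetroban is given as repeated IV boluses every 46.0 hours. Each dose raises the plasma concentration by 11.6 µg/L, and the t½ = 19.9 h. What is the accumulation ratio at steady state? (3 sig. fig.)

1.25

k = ln 2 / 19.9 = 0.03483 h⁻¹
Fraction remaining after one interval: e^(−kτ) = e^(−0.03483 × 46.0) = 0.2014
R = 1 / (1 − 0.2014) = 1 / 0.7986 ≈ 1.25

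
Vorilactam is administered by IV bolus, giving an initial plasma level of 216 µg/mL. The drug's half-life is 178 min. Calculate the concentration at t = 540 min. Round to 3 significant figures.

26.4 µg/mL

k = ln 2 / 178 = 0.003894 min⁻¹
540 min is 3.034 half-lives, so C = 216 × (1/2)^3.034 = 216 × 0.1221 ≈ 26.4 µg/mL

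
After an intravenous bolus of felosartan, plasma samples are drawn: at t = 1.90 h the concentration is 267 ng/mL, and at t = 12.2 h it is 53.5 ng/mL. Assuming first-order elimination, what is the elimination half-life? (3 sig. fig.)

k = ln(C₁/C₂) / (t₂ − t₁) = ln(267/53.5) / (12.2 − 1.90)
  = 1.608 / 10.30 = 0.1561 h⁻¹
t½ = ln 2 / k = ln 2 / 0.1561 ≈ 4.44 hours

4.44 hours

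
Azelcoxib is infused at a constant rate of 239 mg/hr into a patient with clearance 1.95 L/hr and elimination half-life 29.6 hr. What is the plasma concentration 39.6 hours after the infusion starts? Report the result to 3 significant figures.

74.1 µg/mL

Css = rate / CL = 239 / 1.95 = 122.6 µg/mL
k = ln 2 / 29.6 = 0.02342 hr⁻¹
C(t) = Css (1 − e^(−kt)) = 122.6 × (1 − e^(−0.9273)) = 122.6 × 0.6044 ≈ 74.1 µg/mL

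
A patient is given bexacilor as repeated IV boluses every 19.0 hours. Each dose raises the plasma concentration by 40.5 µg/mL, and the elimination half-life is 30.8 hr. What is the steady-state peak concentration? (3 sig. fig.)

k = ln 2 / 30.8 = 0.02250 hr⁻¹
Fraction remaining after one interval: e^(−kτ) = e^(−0.02250 × 19.0) = 0.6521
R = 1 / (1 − 0.6521) = 2.874
Css,max = 40.5 × 2.874 ≈ 116 µg/mL

116 µg/mL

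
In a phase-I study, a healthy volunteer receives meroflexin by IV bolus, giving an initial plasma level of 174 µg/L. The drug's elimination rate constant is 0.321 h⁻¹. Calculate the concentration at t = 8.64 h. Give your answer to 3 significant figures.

10.9 µg/L

C(t) = C₀ e^(−kt) = 174 × e^(−0.3210 × 8.64) = 174 × e^(−2.773) = 174 × 0.06245 ≈ 10.9 µg/L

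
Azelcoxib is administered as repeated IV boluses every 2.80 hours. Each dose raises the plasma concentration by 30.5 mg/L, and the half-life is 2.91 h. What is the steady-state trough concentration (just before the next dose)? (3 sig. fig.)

32.2 mg/L

k = ln 2 / 2.91 = 0.2382 h⁻¹
Fraction remaining after one interval: e^(−kτ) = e^(−0.2382 × 2.80) = 0.5133
R = 1 / (1 − 0.5133) = 2.055
Css,max = 30.5 × 2.055 = 62.66 mg/L
Css,min = Css,max × e^(−kτ) = 62.66 × 0.5133 ≈ 32.2 mg/L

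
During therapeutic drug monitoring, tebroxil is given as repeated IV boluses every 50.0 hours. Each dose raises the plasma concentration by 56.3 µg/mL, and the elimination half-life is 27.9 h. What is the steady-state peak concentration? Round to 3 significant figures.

79.2 µg/mL

k = ln 2 / 27.9 = 0.02484 h⁻¹
Fraction remaining after one interval: e^(−kτ) = e^(−0.02484 × 50.0) = 0.2887
R = 1 / (1 − 0.2887) = 1.406
Css,max = 56.3 × 1.406 ≈ 79.2 µg/mL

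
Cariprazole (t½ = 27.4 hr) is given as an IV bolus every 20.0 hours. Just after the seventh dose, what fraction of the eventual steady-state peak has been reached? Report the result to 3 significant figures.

k = ln 2 / 27.4 = 0.02530 hr⁻¹
f_n = 1 − e^(−nkτ) = 1 − e^(−7 × 0.02530 × 20.0) = 1 − e^(−3.542) = 1 − 0.02897 ≈ 0.971

0.971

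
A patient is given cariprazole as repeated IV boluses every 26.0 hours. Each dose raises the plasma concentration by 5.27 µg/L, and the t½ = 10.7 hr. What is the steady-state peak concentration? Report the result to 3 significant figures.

6.47 µg/L

k = ln 2 / 10.7 = 0.06478 hr⁻¹
Fraction remaining after one interval: e^(−kτ) = e^(−0.06478 × 26.0) = 0.1856
R = 1 / (1 − 0.1856) = 1.228
Css,max = 5.27 × 1.228 ≈ 6.47 µg/L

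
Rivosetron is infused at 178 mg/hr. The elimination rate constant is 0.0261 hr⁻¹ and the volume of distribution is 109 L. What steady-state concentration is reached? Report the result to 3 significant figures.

CL = k · V = 0.0261 × 109 = 2.845 L/hr
Css = rate / CL = 178 / 2.845 ≈ 62.6 µg/mL

62.6 µg/mL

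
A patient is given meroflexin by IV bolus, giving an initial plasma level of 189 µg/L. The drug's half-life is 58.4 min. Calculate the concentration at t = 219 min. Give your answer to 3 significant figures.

k = ln 2 / 58.4 = 0.01187 min⁻¹
C(t) = C₀ e^(−kt) = 189 × e^(−0.01187 × 219) = 189 × e^(−2.599) = 189 × 0.07433 ≈ 14.0 µg/L

14.0 µg/L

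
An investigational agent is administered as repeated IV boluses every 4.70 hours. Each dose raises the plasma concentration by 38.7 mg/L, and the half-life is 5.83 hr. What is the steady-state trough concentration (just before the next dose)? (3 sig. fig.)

k = ln 2 / 5.83 = 0.1189 hr⁻¹
Fraction remaining after one interval: e^(−kτ) = e^(−0.1189 × 4.70) = 0.5719
R = 1 / (1 − 0.5719) = 2.336
Css,max = 38.7 × 2.336 = 90.40 mg/L
Css,min = Css,max × e^(−kτ) = 90.40 × 0.5719 ≈ 51.7 mg/L

51.7 mg/L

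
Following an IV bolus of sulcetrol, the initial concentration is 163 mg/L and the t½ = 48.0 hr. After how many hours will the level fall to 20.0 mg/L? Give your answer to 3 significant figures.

145 hours

k = ln 2 / 48.0 = 0.01444 hr⁻¹
C(t) = C₀ e^(−kt)  ⇒  t = ln(C₀/C) / k
t = ln(163/20.0) / 0.01444 = 2.098 / 0.01444 ≈ 145 hours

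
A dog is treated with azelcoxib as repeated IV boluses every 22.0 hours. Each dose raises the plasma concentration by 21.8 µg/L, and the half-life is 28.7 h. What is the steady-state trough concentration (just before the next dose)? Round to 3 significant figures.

k = ln 2 / 28.7 = 0.02415 h⁻¹
Fraction remaining after one interval: e^(−kτ) = e^(−0.02415 × 22.0) = 0.5878
R = 1 / (1 − 0.5878) = 2.426
Css,max = 21.8 × 2.426 = 52.89 µg/L
Css,min = Css,max × e^(−kτ) = 52.89 × 0.5878 ≈ 31.1 µg/L

31.1 µg/L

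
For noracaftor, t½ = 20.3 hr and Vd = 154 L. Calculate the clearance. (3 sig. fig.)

k = ln 2 / t½ = ln 2 / 20.3 = 0.03415 hr⁻¹
CL = k · V = 0.03415 × 154 ≈ 5.26 L/hr

5.26 L/hr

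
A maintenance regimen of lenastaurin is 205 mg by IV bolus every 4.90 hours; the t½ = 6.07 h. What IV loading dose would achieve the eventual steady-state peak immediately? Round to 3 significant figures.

k = ln 2 / 6.07 = 0.1142 h⁻¹
Accumulation ratio R = 1 / (1 − e^(−kτ)) = 1 / (1 − e^(−0.1142×4.90)) = 1 / (1 − 0.5715) = 2.334
Loading dose = maintenance dose × R = 205 × 2.334 ≈ 478 mg

478 mg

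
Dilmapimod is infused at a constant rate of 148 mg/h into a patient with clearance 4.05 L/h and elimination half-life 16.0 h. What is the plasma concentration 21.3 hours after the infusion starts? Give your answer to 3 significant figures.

Css = rate / CL = 148 / 4.05 = 36.54 mg/L
k = ln 2 / 16.0 = 0.04332 h⁻¹
C(t) = Css (1 − e^(−kt)) = 36.54 × (1 − e^(−0.9228)) = 36.54 × 0.6026 ≈ 22.0 mg/L

22.0 mg/L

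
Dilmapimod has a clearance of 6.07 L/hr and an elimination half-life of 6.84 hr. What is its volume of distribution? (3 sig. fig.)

k = ln 2 / t½ = ln 2 / 6.84 = 0.1013 hr⁻¹
V = CL / k = 6.07 / 0.1013 ≈ 59.9 L

59.9 L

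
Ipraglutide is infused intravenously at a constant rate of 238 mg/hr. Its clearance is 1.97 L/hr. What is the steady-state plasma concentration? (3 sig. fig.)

121 µg/mL

Css = infusion rate / CL = 238 / 1.97 ≈ 121 µg/mL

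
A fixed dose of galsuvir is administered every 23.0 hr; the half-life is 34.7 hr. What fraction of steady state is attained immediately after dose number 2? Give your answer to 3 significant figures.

k = ln 2 / 34.7 = 0.01998 hr⁻¹
f_n = 1 − e^(−nkτ) = 1 − e^(−2 × 0.01998 × 23.0) = 1 − e^(−0.9189) = 1 − 0.3990 ≈ 0.601

0.601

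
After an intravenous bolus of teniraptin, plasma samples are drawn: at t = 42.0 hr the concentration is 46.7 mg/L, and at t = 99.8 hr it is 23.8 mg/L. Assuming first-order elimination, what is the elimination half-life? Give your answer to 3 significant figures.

k = ln(C₁/C₂) / (t₂ − t₁) = ln(46.7/23.8) / (99.8 − 42.0)
  = 0.6741 / 57.80 = 0.01166 hr⁻¹
t½ = ln 2 / k = ln 2 / 0.01166 ≈ 59.4 hours

59.4 hours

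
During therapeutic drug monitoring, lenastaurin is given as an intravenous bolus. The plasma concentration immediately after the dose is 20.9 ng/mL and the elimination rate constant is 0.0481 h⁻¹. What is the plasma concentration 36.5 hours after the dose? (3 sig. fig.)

3.61 ng/mL

C(t) = C₀ e^(−kt) = 20.9 × e^(−0.04810 × 36.5) = 20.9 × e^(−1.756) = 20.9 × 0.1728 ≈ 3.61 ng/mL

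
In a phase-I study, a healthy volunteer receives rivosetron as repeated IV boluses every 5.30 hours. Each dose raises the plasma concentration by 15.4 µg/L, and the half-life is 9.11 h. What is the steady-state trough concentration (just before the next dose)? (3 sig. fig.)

k = ln 2 / 9.11 = 0.07609 h⁻¹
Fraction remaining after one interval: e^(−kτ) = e^(−0.07609 × 5.30) = 0.6681
R = 1 / (1 − 0.6681) = 3.013
Css,max = 15.4 × 3.013 = 46.41 µg/L
Css,min = Css,max × e^(−kτ) = 46.41 × 0.6681 ≈ 31.0 µg/L

31.0 µg/L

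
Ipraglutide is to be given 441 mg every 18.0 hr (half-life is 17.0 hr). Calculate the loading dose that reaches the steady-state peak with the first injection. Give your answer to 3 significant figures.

k = ln 2 / 17.0 = 0.04077 hr⁻¹
Accumulation ratio R = 1 / (1 − e^(−kτ)) = 1 / (1 − e^(−0.04077×18.0)) = 1 / (1 − 0.4800) = 1.923
Loading dose = maintenance dose × R = 441 × 1.923 ≈ 848 mg

848 mg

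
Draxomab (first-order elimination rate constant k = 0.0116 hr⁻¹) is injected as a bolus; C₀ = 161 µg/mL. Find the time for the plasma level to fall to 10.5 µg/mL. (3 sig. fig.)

235 hours

C(t) = C₀ e^(−kt)  ⇒  t = ln(C₀/C) / k
t = ln(161/10.5) / 0.01160 = 2.730 / 0.01160 ≈ 235 hours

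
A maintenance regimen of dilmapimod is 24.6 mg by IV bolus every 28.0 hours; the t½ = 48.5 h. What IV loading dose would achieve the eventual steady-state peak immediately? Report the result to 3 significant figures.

k = ln 2 / 48.5 = 0.01429 h⁻¹
Accumulation ratio R = 1 / (1 − e^(−kτ)) = 1 / (1 − e^(−0.01429×28.0)) = 1 / (1 − 0.6702) = 3.032
Loading dose = maintenance dose × R = 24.6 × 3.032 ≈ 74.6 mg

74.6 mg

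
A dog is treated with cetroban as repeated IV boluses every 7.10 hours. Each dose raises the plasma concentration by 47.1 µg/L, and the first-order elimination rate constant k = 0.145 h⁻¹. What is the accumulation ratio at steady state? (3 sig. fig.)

1.56

Fraction remaining after one interval: e^(−kτ) = e^(−0.1450 × 7.10) = 0.3572
R = 1 / (1 − 0.3572) = 1 / 0.6428 ≈ 1.56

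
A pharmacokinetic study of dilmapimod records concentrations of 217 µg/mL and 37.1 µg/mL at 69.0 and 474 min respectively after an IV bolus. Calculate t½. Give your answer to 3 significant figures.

k = ln(C₁/C₂) / (t₂ − t₁) = ln(217/37.1) / (474 − 69.0)
  = 1.766 / 405.0 = 0.004361 min⁻¹
t½ = ln 2 / k = ln 2 / 0.004361 ≈ 159 minutes

159 minutes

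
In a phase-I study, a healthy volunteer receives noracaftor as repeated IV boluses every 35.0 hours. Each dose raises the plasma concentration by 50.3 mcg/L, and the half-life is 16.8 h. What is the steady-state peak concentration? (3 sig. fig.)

65.8 mcg/L

k = ln 2 / 16.8 = 0.04126 h⁻¹
Fraction remaining after one interval: e^(−kτ) = e^(−0.04126 × 35.0) = 0.2360
R = 1 / (1 − 0.2360) = 1.309
Css,max = 50.3 × 1.309 ≈ 65.8 mcg/L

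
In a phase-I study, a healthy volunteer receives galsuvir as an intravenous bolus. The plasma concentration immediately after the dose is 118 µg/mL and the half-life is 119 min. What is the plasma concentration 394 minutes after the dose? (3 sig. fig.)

11.9 µg/mL

k = ln 2 / 119 = 0.005825 min⁻¹
394 min is 3.311 half-lives, so C = 118 × (1/2)^3.311 = 118 × 0.1008 ≈ 11.9 µg/mL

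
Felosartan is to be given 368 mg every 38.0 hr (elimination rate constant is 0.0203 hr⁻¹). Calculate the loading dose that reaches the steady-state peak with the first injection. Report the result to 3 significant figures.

684 mg

Accumulation ratio R = 1 / (1 − e^(−kτ)) = 1 / (1 − e^(−0.02030×38.0)) = 1 / (1 − 0.4624) = 1.860
Loading dose = maintenance dose × R = 368 × 1.860 ≈ 684 mg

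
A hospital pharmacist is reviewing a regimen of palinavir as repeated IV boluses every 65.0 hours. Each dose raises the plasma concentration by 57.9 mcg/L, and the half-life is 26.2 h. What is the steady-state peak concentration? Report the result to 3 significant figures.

70.5 mcg/L

k = ln 2 / 26.2 = 0.02646 h⁻¹
Fraction remaining after one interval: e^(−kτ) = e^(−0.02646 × 65.0) = 0.1791
R = 1 / (1 − 0.1791) = 1.218
Css,max = 57.9 × 1.218 ≈ 70.5 mcg/L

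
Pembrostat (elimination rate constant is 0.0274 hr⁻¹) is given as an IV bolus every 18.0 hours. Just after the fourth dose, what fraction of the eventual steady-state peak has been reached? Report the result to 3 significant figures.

f_n = 1 − e^(−nkτ) = 1 − e^(−4 × 0.02740 × 18.0) = 1 − e^(−1.973) = 1 − 0.1391 ≈ 0.861

0.861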